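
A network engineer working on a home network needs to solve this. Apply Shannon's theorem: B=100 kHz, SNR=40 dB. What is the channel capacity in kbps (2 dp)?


Given: B = 100 kHz, SNR = 40 dB
SNR linear = 10^(40/10) = 10000
1 + SNR = 10001
log2(10001) = 13.2878566418
C = 100 * 1000 * 13.2878566418 = 1328785.6642 bps
C = 1328.785664 kbps -> 1328.79 kbps (2 dp)

1328.79


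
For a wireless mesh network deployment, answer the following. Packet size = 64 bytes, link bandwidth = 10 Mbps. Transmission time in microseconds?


Given: packet = 64 bytes, bandwidth = 10 Mbps
Packet in bits = 64 * 8 = 512 bits
Bandwidth = 10 * 10^6 = 10000000 bps
Time = 512 / 10000000 seconds
Time in us = 512 * 10^6 / 10000000 = 51.2

51.2


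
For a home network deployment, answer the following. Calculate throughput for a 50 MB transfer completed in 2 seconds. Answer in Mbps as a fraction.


Given: file = 50 MB, time = 2 s
File in Mb = 50 * 8 = 400 Mb
Throughput = 400 / 2 Mbps
Throughput = 200 Mbps

200


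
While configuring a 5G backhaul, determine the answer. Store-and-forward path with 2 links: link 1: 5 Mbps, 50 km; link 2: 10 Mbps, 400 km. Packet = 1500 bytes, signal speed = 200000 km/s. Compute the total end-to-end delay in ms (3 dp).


Packet = 1500 bytes = 12000 bits. Store-and-forward: sum (t_trans + t_prop) per link.
Link 1: t_trans = 12000/(5*10^6) s = 2.4000 ms; t_prop = 50/200000 s = 0.2500 ms; subtotal = 2.6500 ms
Link 2: t_trans = 12000/(10*10^6) s = 1.2000 ms; t_prop = 400/200000 s = 2.0000 ms; subtotal = 3.2000 ms
End-to-end = 2.6500 + 3.2000 = 5.8500 ms -> 5.850 ms (3 dp)

5.850


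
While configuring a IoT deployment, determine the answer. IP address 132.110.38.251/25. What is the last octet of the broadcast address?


Given: IP = 132.110.38.251, prefix = /25
Host bits = 32 - 25 = 7
Network last octet = 251 AND mask = 128
Host part size = 2^7 - 1 = 127
Broadcast last octet = 128 OR 127 = 255

255


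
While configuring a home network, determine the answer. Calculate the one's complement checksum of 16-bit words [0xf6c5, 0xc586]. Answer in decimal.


Given words: [0xf6c5, 0xc586]
Step 1: Sum all words
Raw sum = 63173 + 50566 = 113739
Step 2: Fold carry: (48203 + 1) = 48204
One's complement = ~48204 & 0xFFFF = 17331

17331


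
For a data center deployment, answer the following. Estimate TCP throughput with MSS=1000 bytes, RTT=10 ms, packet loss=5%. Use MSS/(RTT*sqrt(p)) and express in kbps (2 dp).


Given: MSS = 1000 bytes, RTT = 10 ms, loss = 5%
RTT in seconds = 10 / 1000 = 0.01
Loss rate = 5% = 0.05
sqrt(loss) = sqrt(0.05) = 0.223606797750
Throughput (bytes/s) = 1000 / (0.01 * 0.223606797750) = 447213.5955
Throughput (kbps) = 447213.5955 * 8 / 1000 = 3577.708764 -> 3577.71 kbps (2 dp)

3577.71


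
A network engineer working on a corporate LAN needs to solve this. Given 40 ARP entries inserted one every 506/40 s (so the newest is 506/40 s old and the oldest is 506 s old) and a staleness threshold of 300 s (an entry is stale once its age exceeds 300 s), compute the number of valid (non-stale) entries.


Ages are k * 506/40 s for k = 1..40 (spacing = 12.6500 s).
Entry k is valid iff k * 506/40 <= 300 iff k <= 40 * 300 / 506 = 23.7154
n_valid = floor(23.7154) = 23
(n_stale = 40 - 23 = 17)

23


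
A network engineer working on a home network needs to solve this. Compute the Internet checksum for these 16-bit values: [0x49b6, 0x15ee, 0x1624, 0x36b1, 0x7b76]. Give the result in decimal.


Given words: [0x49b6, 0x15ee, 0x1624, 0x36b1, 0x7b76]
Step 1: Sum all words
Raw sum = 18870 + 5614 + 5668 + 14001 + 31606 = 75759
Step 2: Fold carry: (10223 + 1) = 10224
One's complement = ~10224 & 0xFFFF = 55311

55311


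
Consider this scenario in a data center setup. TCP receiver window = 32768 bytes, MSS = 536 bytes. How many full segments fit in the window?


Given: RWND = 32768 bytes, MSS = 536 bytes
Full segments = floor(RWND / MSS)
Full segments = floor(32768 / 536)
Full segments = floor(61.1343) = 61

61


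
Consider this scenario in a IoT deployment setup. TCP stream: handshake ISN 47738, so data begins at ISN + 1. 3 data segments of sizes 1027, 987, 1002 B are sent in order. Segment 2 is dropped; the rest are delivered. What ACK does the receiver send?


SYN uses sequence number 47738; first data byte = ISN + 1 = 47739.
Segment 1: SEQ = 47739, len = 1027 B, covers [47739, 48765]
Segment 2: SEQ = 48766, len = 987 B, covers [48766, 49752] [LOST]
Segment 3: SEQ = 49753, len = 1002 B, covers [49753, 50754]
In-order data received: bytes [47739, 48765] (segments 1..1).
Segment 2 missing -> gap begins at byte 48766; later segments buffered out of order.
Cumulative ACK = next expected in-order byte = 47739 + 1027 = 48766

48766


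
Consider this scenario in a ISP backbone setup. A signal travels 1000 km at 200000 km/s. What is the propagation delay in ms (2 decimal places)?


Given: distance = 1000 km, speed = 200000 km/s
Delay = distance / speed = 1000 / 200000 seconds
Delay in ms = 1000 * 1000 / 200000
Delay = 5.0000 ms
Rounded to 2 dp = 5.00 ms

5.00


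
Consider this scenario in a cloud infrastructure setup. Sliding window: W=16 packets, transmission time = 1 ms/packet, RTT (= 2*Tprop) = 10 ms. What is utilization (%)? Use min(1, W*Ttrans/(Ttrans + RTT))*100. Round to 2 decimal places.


Given: W = 16, Ttrans = 1 ms, RTT = 10 ms (= 2 * Tprop, Tprop = 5 ms)
Cycle time = Ttrans + RTT = 1 + 10 = 11 ms (first packet sent until its ACK returns)
W * Ttrans = 16 * 1 = 16 ms of sending per cycle
W * Ttrans / (Ttrans + RTT) = 16 / 11 = 1.454545
U = min(1, 1.454545) = 1.000000
U% = 100.00%

100.00


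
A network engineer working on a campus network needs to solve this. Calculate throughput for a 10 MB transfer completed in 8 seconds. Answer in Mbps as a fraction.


Given: file = 10 MB, time = 8 s
File in Mb = 10 * 8 = 80 Mb
Throughput = 80 / 8 Mbps
Throughput = 10 Mbps

10


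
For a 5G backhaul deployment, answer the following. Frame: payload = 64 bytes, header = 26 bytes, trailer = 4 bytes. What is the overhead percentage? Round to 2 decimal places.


Given: payload = 64 B, header = 26 B, trailer = 4 B
Overhead bytes = header + trailer = 26 + 4 = 30
Total frame = payload + overhead = 64 + 30 = 94
Overhead % = 30 / 94 * 100 = 31.9149% -> 31.91% (2 dp)

31.91


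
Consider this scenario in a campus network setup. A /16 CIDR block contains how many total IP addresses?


Given: CIDR prefix /16
Host bits = 32 - 16 = 16
Total addresses = 2^16 = 65536

65536


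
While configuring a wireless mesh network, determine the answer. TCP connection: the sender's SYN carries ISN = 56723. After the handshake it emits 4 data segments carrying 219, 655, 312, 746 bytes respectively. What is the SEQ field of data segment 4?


The SYN occupies sequence number ISN = 56723, so the first data byte is ISN + 1 = 56724.
SEQ of data segment i = (ISN + 1) + sum of payload sizes of segments 1..i-1.
Segment 1: SEQ = 56724, payload = 219 bytes
Segment 2: SEQ = 56943, payload = 655 bytes
Segment 3: SEQ = 57598, payload = 312 bytes
Segment 4: SEQ = 57910, payload = 746 bytes
SEQ of segment 4 = 56724 + 219 + 655 + 312 = 57910

57910


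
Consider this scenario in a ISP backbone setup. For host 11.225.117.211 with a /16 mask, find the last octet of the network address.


Given: IP = 11.225.117.211, prefix = /16
Subnet mask = 255.255.0.0
Last octet of IP: 211
Last octet of mask: 0
Network last octet = 211 AND 0 = 0

0


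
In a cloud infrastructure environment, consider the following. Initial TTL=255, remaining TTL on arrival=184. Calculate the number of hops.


Given: initial TTL = 255, received TTL = 184
Hops = initial TTL - received TTL
Hops = 255 - 184 = 71

71


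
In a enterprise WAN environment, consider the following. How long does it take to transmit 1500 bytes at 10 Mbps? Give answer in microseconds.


Given: packet = 1500 bytes, bandwidth = 10 Mbps
Packet in bits = 1500 * 8 = 12000 bits
Bandwidth = 10 * 10^6 = 10000000 bps
Time = 12000 / 10000000 seconds
Time in us = 12000 * 10^6 / 10000000 = 1200

1200


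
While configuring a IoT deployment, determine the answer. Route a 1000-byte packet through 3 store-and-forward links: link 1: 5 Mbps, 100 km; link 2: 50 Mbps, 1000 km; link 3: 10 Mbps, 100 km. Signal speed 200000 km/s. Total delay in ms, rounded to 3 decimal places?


Packet = 1000 bytes = 8000 bits. Store-and-forward: sum (t_trans + t_prop) per link.
Link 1: t_trans = 8000/(5*10^6) s = 1.6000 ms; t_prop = 100/200000 s = 0.5000 ms; subtotal = 2.1000 ms
Link 2: t_trans = 8000/(50*10^6) s = 0.1600 ms; t_prop = 1000/200000 s = 5.0000 ms; subtotal = 5.1600 ms
Link 3: t_trans = 8000/(10*10^6) s = 0.8000 ms; t_prop = 100/200000 s = 0.5000 ms; subtotal = 1.3000 ms
End-to-end = 2.1000 + 5.1600 + 1.3000 = 8.5600 ms -> 8.560 ms (3 dp)

8.560


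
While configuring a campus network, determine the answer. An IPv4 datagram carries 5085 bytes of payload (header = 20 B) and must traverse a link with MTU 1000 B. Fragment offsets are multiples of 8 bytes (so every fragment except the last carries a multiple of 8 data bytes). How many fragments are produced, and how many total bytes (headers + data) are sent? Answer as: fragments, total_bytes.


Max data per non-final fragment = floor((MTU - header)/8)*8 = floor((1000 - 20)/8)*8 = floor(980/8)*8 = 976 B
Final fragment needs no 8-byte alignment: it can carry up to MTU - header = 980 B
Non-final fragments needed = ceil((payload - 980) / 976) = ceil(4105/976) = ceil(4.2059) = 5
Number of fragments = 5 + 1 = 6
Fragment sizes (data): 5 * 976 B + 205 B (last, 205 <= 980 OK)
Total bytes sent = payload + n_frags * header = 5085 + 6*20 = 5085 + 120 = 5205 B

6, 5205


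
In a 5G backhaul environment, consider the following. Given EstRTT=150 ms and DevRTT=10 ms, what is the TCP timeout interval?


Given: EstRTT = 150 ms, DevRTT = 10 ms
Timeout = EstRTT + 4 * DevRTT
4 * DevRTT = 4 * 10 = 40
Timeout = 150 + 40 = 190 ms

190


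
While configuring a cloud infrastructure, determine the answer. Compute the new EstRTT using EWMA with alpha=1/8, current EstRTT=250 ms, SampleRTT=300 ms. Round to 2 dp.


Given: EstRTT = 250 ms, SampleRTT = 300 ms, alpha = 1/8
New EstRTT = (1 - alpha) * EstRTT + alpha * SampleRTT
(7/8) * 250 = 218.75
(1/8) * 300 = 37.5
New EstRTT = 218.75 + 37.5 = 256.25 ms -> 256.25 ms (2 dp)

256.25


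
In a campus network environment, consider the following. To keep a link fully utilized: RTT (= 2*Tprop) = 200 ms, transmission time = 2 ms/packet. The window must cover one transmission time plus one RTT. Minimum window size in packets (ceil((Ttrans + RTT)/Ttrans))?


Given: Ttrans = 2 ms, RTT = 200 ms (= 2 * Tprop, Tprop = 100 ms)
Time until first ACK returns = Ttrans + RTT = 2 + 200 = 202 ms
Need W * Ttrans >= Ttrans + RTT  ->  W >= (Ttrans + RTT) / Ttrans
(Ttrans + RTT) / Ttrans = 202 / 2 = 101
W_min = ceil(101) = 101

101


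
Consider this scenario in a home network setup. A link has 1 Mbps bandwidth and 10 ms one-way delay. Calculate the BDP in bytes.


Given: bandwidth = 1 Mbps, delay = 10 ms
BDP in bits = 1 * 10^6 * 10 / 1000
BDP in bits = 10000
BDP in bytes = 10000 / 8 = 1250

1250


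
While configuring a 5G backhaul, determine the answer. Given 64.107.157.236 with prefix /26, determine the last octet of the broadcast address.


Given: IP = 64.107.157.236, prefix = /26
Host bits = 32 - 26 = 6
Network last octet = 236 AND mask = 192
Host part size = 2^6 - 1 = 63
Broadcast last octet = 192 OR 63 = 255

255


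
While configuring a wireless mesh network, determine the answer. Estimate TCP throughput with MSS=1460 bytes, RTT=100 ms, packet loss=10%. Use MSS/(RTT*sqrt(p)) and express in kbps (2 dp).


Given: MSS = 1460 bytes, RTT = 100 ms, loss = 10%
RTT in seconds = 100 / 1000 = 0.1
Loss rate = 10% = 0.1
sqrt(loss) = sqrt(0.1) = 0.316227766017
Throughput (bytes/s) = 1460 / (0.1 * 0.316227766017) = 46169.2538
Throughput (kbps) = 46169.2538 * 8 / 1000 = 369.354031 -> 369.35 kbps (2 dp)

369.35


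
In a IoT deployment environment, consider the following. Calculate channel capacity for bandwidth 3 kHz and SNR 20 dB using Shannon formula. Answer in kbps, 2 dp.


Given: B = 3 kHz, SNR = 20 dB
SNR linear = 10^(20/10) = 100
1 + SNR = 101
log2(101) = 6.6582114828
C = 3 * 1000 * 6.6582114828 = 19974.6344 bps
C = 19.974634 kbps -> 19.97 kbps (2 dp)

19.97


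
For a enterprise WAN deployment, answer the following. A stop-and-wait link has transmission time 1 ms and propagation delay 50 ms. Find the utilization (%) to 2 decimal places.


Given: Ttrans = 1 ms, Tprop = 50 ms
RTT = 2 * Tprop = 2 * 50 = 100 ms
U = Ttrans / (Ttrans + RTT)
U = 1 / (1 + 100)
U = 1 / 101 = 0.009901
U% = 0.99%

0.99


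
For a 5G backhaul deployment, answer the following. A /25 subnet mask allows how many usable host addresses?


Given: subnet mask /25
Host bits = 32 - 25 = 7
Total addresses = 2^7 = 128
Usable hosts = 128 - 2 (network + broadcast) = 126

126


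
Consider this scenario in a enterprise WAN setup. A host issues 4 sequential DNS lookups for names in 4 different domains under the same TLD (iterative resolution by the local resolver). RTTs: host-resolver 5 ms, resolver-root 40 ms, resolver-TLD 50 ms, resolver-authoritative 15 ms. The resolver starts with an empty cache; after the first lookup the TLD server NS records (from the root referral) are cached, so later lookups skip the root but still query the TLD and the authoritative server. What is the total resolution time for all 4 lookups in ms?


Lookup 1 (cold cache): local + root + TLD + auth = 5 + 40 + 50 + 15 = 110 ms
Lookups 2..4 (TLD NS cached -> skip root; new domain -> still ask TLD and auth): local + TLD + auth = 5 + 50 + 15 = 70 ms each
Remaining 3 lookups: 3 * 70 = 210 ms
Total = 110 + 210 = 320 ms

320


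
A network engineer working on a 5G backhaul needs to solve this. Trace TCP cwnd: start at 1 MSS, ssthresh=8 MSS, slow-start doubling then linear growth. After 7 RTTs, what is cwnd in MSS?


RTT 0: cwnd = 1 MSS (initial)
RTT 1: cwnd = 2 MSS (slow start, doubled)
RTT 2: cwnd = 4 MSS (slow start, doubled)
RTT 3: cwnd = 8 MSS (slow start, doubled)
RTT 4: cwnd = 9 MSS (congestion avoidance, +1)
RTT 5: cwnd = 10 MSS (congestion avoidance, +1)
RTT 6: cwnd = 11 MSS (congestion avoidance, +1)
RTT 7: cwnd = 12 MSS (congestion avoidance, +1)

12


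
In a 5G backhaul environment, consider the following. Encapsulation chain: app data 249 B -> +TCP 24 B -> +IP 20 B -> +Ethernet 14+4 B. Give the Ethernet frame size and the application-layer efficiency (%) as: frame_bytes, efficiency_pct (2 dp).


TCP segment = 249 + 24 = 273 B
IP packet = 273 + 20 = 293 B
Ethernet frame = 293 + 14 + 4 = 311 B
Efficiency = app / frame = 249 / 311 = 0.800643 = 80.0643% -> 80.06% (2 dp)

311, 80.06


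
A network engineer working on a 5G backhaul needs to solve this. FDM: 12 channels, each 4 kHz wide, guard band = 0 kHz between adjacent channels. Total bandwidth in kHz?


Given: 12 channels, 4 kHz each, guard = 0 kHz
Channel bandwidth = 12 * 4 = 48 kHz
Guard bands = 11 gaps * 0 kHz = 0 kHz
Total = 48 + 0 = 48 kHz

48


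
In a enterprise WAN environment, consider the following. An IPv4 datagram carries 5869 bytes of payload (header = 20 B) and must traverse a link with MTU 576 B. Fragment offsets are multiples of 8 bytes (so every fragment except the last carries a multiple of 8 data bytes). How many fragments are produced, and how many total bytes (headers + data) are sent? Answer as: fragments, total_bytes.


Max data per non-final fragment = floor((MTU - header)/8)*8 = floor((576 - 20)/8)*8 = floor(556/8)*8 = 552 B
Final fragment needs no 8-byte alignment: it can carry up to MTU - header = 556 B
Non-final fragments needed = ceil((payload - 556) / 552) = ceil(5313/552) = ceil(9.6250) = 10
Number of fragments = 10 + 1 = 11
Fragment sizes (data): 10 * 552 B + 349 B (last, 349 <= 556 OK)
Total bytes sent = payload + n_frags * header = 5869 + 11*20 = 5869 + 220 = 6089 B

11, 6089


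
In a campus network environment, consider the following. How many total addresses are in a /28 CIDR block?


Given: CIDR prefix /28
Host bits = 32 - 28 = 4
Total addresses = 2^4 = 16

16


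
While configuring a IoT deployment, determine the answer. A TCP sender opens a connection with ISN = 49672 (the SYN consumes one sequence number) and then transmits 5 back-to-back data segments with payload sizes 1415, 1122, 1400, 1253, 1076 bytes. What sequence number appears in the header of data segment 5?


The SYN occupies sequence number ISN = 49672, so the first data byte is ISN + 1 = 49673.
SEQ of data segment i = (ISN + 1) + sum of payload sizes of segments 1..i-1.
Segment 1: SEQ = 49673, payload = 1415 bytes
Segment 2: SEQ = 51088, payload = 1122 bytes
Segment 3: SEQ = 52210, payload = 1400 bytes
Segment 4: SEQ = 53610, payload = 1253 bytes
Segment 5: SEQ = 54863, payload = 1076 bytes
SEQ of segment 5 = 49673 + 1415 + 1122 + 1400 + 1253 = 54863

54863


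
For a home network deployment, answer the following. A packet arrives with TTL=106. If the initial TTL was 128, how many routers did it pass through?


Given: initial TTL = 128, received TTL = 106
Hops = initial TTL - received TTL
Hops = 128 - 106 = 22

22


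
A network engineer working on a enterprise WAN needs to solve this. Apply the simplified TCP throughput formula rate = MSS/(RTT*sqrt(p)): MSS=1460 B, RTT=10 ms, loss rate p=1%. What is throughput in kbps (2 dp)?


Given: MSS = 1460 bytes, RTT = 10 ms, loss = 1%
RTT in seconds = 10 / 1000 = 0.01
Loss rate = 1% = 0.01
sqrt(loss) = sqrt(0.01) = 0.1
Throughput (bytes/s) = 1460 / (0.01 * 0.1) = 1460000.0000
Throughput (kbps) = 1460000.0000 * 8 / 1000 = 11680.000000 -> 11680.00 kbps (2 dp)

11680.00


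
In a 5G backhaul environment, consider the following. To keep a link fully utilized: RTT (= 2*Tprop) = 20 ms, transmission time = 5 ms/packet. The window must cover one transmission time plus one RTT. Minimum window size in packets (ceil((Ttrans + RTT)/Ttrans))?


Given: Ttrans = 5 ms, RTT = 20 ms (= 2 * Tprop, Tprop = 10 ms)
Time until first ACK returns = Ttrans + RTT = 5 + 20 = 25 ms
Need W * Ttrans >= Ttrans + RTT  ->  W >= (Ttrans + RTT) / Ttrans
(Ttrans + RTT) / Ttrans = 25 / 5 = 5
W_min = ceil(5) = 5

5


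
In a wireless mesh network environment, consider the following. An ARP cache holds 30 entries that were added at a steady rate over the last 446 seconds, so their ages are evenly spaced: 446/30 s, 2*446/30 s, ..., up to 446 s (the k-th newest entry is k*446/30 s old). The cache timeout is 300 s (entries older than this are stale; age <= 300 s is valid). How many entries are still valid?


Ages are k * 446/30 s for k = 1..30 (spacing = 14.8667 s).
Entry k is valid iff k * 446/30 <= 300 iff k <= 30 * 300 / 446 = 20.1794
n_valid = floor(20.1794) = 20
(n_stale = 30 - 20 = 10)

20


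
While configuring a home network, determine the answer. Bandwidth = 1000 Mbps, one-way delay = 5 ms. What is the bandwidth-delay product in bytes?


Given: bandwidth = 1000 Mbps, delay = 5 ms
BDP in bits = 1000 * 10^6 * 5 / 1000
BDP in bits = 5000000
BDP in bytes = 5000000 / 8 = 625000

625000


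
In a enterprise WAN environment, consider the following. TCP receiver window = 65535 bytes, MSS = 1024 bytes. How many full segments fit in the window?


Given: RWND = 65535 bytes, MSS = 1024 bytes
Full segments = floor(RWND / MSS)
Full segments = floor(65535 / 1024)
Full segments = floor(63.999) = 63

63


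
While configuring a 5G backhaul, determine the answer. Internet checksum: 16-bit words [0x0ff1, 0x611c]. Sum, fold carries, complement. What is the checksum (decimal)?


Given words: [0x0ff1, 0x611c]
Step 1: Sum all words
Raw sum = 4081 + 24860 = 28941
One's complement = ~28941 & 0xFFFF = 36594

36594


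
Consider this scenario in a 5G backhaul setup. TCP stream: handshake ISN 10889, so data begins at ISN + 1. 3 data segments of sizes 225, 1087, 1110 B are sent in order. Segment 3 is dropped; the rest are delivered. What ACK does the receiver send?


SYN uses sequence number 10889; first data byte = ISN + 1 = 10890.
Segment 1: SEQ = 10890, len = 225 B, covers [10890, 11114]
Segment 2: SEQ = 11115, len = 1087 B, covers [11115, 12201]
Segment 3: SEQ = 12202, len = 1110 B, covers [12202, 13311] [LOST]
In-order data received: bytes [10890, 12201] (segments 1..2).
Segment 3 missing -> gap begins at byte 12202.
Cumulative ACK = next expected in-order byte = 10890 + 225 + 1087 = 12202

12202


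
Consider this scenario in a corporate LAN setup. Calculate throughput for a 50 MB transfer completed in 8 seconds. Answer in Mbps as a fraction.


Given: file = 50 MB, time = 8 s
File in Mb = 50 * 8 = 400 Mb
Throughput = 400 / 8 Mbps
Throughput = 50 Mbps

50


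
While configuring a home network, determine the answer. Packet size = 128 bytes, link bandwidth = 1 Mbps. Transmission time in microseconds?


Given: packet = 128 bytes, bandwidth = 1 Mbps
Packet in bits = 128 * 8 = 1024 bits
Bandwidth = 1 * 10^6 = 1000000 bps
Time = 1024 / 1000000 seconds
Time in us = 1024 * 10^6 / 1000000 = 1024

1024


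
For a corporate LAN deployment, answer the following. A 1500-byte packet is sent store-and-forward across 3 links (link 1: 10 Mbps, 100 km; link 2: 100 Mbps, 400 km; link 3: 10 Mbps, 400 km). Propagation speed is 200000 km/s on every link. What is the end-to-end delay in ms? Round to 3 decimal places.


Packet = 1500 bytes = 12000 bits. Store-and-forward: sum (t_trans + t_prop) per link.
Link 1: t_trans = 12000/(10*10^6) s = 1.2000 ms; t_prop = 100/200000 s = 0.5000 ms; subtotal = 1.7000 ms
Link 2: t_trans = 12000/(100*10^6) s = 0.1200 ms; t_prop = 400/200000 s = 2.0000 ms; subtotal = 2.1200 ms
Link 3: t_trans = 12000/(10*10^6) s = 1.2000 ms; t_prop = 400/200000 s = 2.0000 ms; subtotal = 3.2000 ms
End-to-end = 1.7000 + 2.1200 + 3.2000 = 7.0200 ms -> 7.020 ms (3 dp)

7.020


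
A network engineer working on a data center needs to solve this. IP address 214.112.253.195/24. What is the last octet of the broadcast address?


Given: IP = 214.112.253.195, prefix = /24
Host bits = 32 - 24 = 8
Network last octet = 195 AND mask = 0
Host part size = 2^8 - 1 = 255
Broadcast last octet = 0 OR 255 = 255

255


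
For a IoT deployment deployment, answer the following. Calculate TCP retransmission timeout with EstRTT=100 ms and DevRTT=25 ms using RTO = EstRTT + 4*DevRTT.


Given: EstRTT = 100 ms, DevRTT = 25 ms
Timeout = EstRTT + 4 * DevRTT
4 * DevRTT = 4 * 25 = 100
Timeout = 100 + 100 = 200 ms

200


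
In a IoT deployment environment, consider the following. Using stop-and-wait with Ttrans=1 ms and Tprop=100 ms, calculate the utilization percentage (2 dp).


Given: Ttrans = 1 ms, Tprop = 100 ms
RTT = 2 * Tprop = 2 * 100 = 200 ms
U = Ttrans / (Ttrans + RTT)
U = 1 / (1 + 200)
U = 1 / 201 = 0.004975
U% = 0.50%

0.50


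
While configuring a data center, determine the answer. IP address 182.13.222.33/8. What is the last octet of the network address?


Given: IP = 182.13.222.33, prefix = /8
Subnet mask = 255.0.0.0
Last octet of IP: 33
Last octet of mask: 0
Network last octet = 33 AND 0 = 0

0


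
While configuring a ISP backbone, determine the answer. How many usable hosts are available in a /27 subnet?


Given: subnet mask /27
Host bits = 32 - 27 = 5
Total addresses = 2^5 = 32
Usable hosts = 32 - 2 (network + broadcast) = 30

30


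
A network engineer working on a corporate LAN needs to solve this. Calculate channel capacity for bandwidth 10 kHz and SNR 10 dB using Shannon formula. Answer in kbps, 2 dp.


Given: B = 10 kHz, SNR = 10 dB
SNR linear = 10^(10/10) = 10
1 + SNR = 11
log2(11) = 3.4594316186
C = 10 * 1000 * 3.4594316186 = 34594.3162 bps
C = 34.594316 kbps -> 34.59 kbps (2 dp)

34.59


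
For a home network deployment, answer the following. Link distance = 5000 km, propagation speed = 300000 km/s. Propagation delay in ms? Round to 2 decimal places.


Given: distance = 5000 km, speed = 300000 km/s
Delay = distance / speed = 5000 / 300000 seconds
Delay in ms = 5000 * 1000 / 300000
Delay = 16.6667 ms
Rounded to 2 dp = 16.67 ms

16.67


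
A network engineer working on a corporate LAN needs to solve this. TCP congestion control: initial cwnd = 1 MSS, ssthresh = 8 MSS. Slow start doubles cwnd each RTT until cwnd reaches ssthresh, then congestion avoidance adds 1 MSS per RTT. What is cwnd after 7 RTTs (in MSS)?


RTT 0: cwnd = 1 MSS (initial)
RTT 1: cwnd = 2 MSS (slow start, doubled)
RTT 2: cwnd = 4 MSS (slow start, doubled)
RTT 3: cwnd = 8 MSS (slow start, doubled)
RTT 4: cwnd = 9 MSS (congestion avoidance, +1)
RTT 5: cwnd = 10 MSS (congestion avoidance, +1)
RTT 6: cwnd = 11 MSS (congestion avoidance, +1)
RTT 7: cwnd = 12 MSS (congestion avoidance, +1)

12


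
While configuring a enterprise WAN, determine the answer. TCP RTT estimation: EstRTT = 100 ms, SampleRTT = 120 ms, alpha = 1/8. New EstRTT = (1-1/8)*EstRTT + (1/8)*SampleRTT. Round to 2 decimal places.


Given: EstRTT = 100 ms, SampleRTT = 120 ms, alpha = 1/8
New EstRTT = (1 - alpha) * EstRTT + alpha * SampleRTT
(7/8) * 100 = 87.5
(1/8) * 120 = 15
New EstRTT = 87.5 + 15 = 102.5 ms -> 102.50 ms (2 dp)

102.50


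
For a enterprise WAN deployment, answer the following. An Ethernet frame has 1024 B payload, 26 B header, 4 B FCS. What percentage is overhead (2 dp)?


Given: payload = 1024 B, header = 26 B, trailer = 4 B
Overhead bytes = header + trailer = 26 + 4 = 30
Total frame = payload + overhead = 1024 + 30 = 1054
Overhead % = 30 / 1054 * 100 = 2.8463% -> 2.85% (2 dp)

2.85


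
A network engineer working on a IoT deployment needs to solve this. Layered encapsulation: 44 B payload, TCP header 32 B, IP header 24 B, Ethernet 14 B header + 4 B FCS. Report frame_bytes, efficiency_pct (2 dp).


TCP segment = 44 + 32 = 76 B
IP packet = 76 + 24 = 100 B
Ethernet frame = 100 + 14 + 4 = 118 B
Efficiency = app / frame = 44 / 118 = 0.372881 = 37.2881% -> 37.29% (2 dp)

118, 37.29


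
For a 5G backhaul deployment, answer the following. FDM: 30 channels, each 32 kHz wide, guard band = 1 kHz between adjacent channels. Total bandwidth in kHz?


Given: 30 channels, 32 kHz each, guard = 1 kHz
Channel bandwidth = 30 * 32 = 960 kHz
Guard bands = 29 gaps * 1 kHz = 29 kHz
Total = 960 + 29 = 989 kHz

989


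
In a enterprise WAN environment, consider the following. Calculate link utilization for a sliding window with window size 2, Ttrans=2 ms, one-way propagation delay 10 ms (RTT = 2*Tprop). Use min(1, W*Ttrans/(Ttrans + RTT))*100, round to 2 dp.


Given: W = 2, Ttrans = 2 ms, RTT = 20 ms (= 2 * Tprop, Tprop = 10 ms)
Cycle time = Ttrans + RTT = 2 + 20 = 22 ms (first packet sent until its ACK returns)
W * Ttrans = 2 * 2 = 4 ms of sending per cycle
W * Ttrans / (Ttrans + RTT) = 4 / 22 = 0.181818
U = min(1, 0.181818) = 0.181818
U% = 18.18%

18.18


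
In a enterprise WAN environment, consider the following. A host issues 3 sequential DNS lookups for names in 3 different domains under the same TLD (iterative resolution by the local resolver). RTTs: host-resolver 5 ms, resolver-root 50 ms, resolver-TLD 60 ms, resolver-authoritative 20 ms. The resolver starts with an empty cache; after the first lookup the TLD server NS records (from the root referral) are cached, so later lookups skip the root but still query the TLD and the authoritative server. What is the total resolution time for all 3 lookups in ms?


Lookup 1 (cold cache): local + root + TLD + auth = 5 + 50 + 60 + 20 = 135 ms
Lookups 2..3 (TLD NS cached -> skip root; new domain -> still ask TLD and auth): local + TLD + auth = 5 + 60 + 20 = 85 ms each
Remaining 2 lookups: 2 * 85 = 170 ms
Total = 135 + 170 = 305 ms

305


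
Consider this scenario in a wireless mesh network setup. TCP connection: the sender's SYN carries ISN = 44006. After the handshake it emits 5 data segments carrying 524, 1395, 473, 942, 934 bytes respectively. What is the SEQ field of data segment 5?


The SYN occupies sequence number ISN = 44006, so the first data byte is ISN + 1 = 44007.
SEQ of data segment i = (ISN + 1) + sum of payload sizes of segments 1..i-1.
Segment 1: SEQ = 44007, payload = 524 bytes
Segment 2: SEQ = 44531, payload = 1395 bytes
Segment 3: SEQ = 45926, payload = 473 bytes
Segment 4: SEQ = 46399, payload = 942 bytes
Segment 5: SEQ = 47341, payload = 934 bytes
SEQ of segment 5 = 44007 + 524 + 1395 + 473 + 942 = 47341

47341


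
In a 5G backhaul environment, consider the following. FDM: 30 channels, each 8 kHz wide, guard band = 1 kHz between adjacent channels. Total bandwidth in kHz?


Given: 30 channels, 8 kHz each, guard = 1 kHz
Channel bandwidth = 30 * 8 = 240 kHz
Guard bands = 29 gaps * 1 kHz = 29 kHz
Total = 240 + 29 = 269 kHz

269


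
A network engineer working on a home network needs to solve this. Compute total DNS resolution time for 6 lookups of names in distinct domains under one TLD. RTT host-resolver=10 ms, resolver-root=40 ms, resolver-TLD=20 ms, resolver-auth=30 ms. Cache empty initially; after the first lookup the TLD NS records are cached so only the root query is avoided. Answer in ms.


Lookup 1 (cold cache): local + root + TLD + auth = 10 + 40 + 20 + 30 = 100 ms
Lookups 2..6 (TLD NS cached -> skip root; new domain -> still ask TLD and auth): local + TLD + auth = 10 + 20 + 30 = 60 ms each
Remaining 5 lookups: 5 * 60 = 300 ms
Total = 100 + 300 = 400 ms

400


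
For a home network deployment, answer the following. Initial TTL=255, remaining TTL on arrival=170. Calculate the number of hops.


Given: initial TTL = 255, received TTL = 170
Hops = initial TTL - received TTL
Hops = 255 - 170 = 85

85


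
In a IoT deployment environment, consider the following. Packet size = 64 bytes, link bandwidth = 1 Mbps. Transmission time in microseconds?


Given: packet = 64 bytes, bandwidth = 1 Mbps
Packet in bits = 64 * 8 = 512 bits
Bandwidth = 1 * 10^6 = 1000000 bps
Time = 512 / 1000000 seconds
Time in us = 512 * 10^6 / 1000000 = 512

512


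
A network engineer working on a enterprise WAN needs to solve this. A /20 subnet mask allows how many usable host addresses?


Given: subnet mask /20
Host bits = 32 - 20 = 12
Total addresses = 2^12 = 4096
Usable hosts = 4096 - 2 (network + broadcast) = 4094

4094


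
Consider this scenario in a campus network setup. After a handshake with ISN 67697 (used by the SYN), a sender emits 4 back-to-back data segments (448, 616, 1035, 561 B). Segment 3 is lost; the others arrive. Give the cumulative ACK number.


SYN uses sequence number 67697; first data byte = ISN + 1 = 67698.
Segment 1: SEQ = 67698, len = 448 B, covers [67698, 68145]
Segment 2: SEQ = 68146, len = 616 B, covers [68146, 68761]
Segment 3: SEQ = 68762, len = 1035 B, covers [68762, 69796] [LOST]
Segment 4: SEQ = 69797, len = 561 B, covers [69797, 70357]
In-order data received: bytes [67698, 68761] (segments 1..2).
Segment 3 missing -> gap begins at byte 68762; later segments buffered out of order.
Cumulative ACK = next expected in-order byte = 67698 + 448 + 616 = 68762

68762


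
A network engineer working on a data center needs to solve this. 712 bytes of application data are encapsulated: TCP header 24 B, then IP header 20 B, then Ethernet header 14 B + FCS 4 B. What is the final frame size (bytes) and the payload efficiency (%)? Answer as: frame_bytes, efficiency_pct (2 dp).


TCP segment = 712 + 24 = 736 B
IP packet = 736 + 20 = 756 B
Ethernet frame = 756 + 14 + 4 = 774 B
Efficiency = app / frame = 712 / 774 = 0.919897 = 91.9897% -> 91.99% (2 dp)

774, 91.99


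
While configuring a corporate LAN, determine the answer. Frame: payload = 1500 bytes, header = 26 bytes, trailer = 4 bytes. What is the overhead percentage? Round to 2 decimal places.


Given: payload = 1500 B, header = 26 B, trailer = 4 B
Overhead bytes = header + trailer = 26 + 4 = 30
Total frame = payload + overhead = 1500 + 30 = 1530
Overhead % = 30 / 1530 * 100 = 1.9608% -> 1.96% (2 dp)

1.96


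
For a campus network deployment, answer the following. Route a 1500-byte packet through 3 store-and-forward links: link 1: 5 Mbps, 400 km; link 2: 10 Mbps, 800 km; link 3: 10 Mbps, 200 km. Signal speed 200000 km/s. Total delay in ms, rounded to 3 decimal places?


Packet = 1500 bytes = 12000 bits. Store-and-forward: sum (t_trans + t_prop) per link.
Link 1: t_trans = 12000/(5*10^6) s = 2.4000 ms; t_prop = 400/200000 s = 2.0000 ms; subtotal = 4.4000 ms
Link 2: t_trans = 12000/(10*10^6) s = 1.2000 ms; t_prop = 800/200000 s = 4.0000 ms; subtotal = 5.2000 ms
Link 3: t_trans = 12000/(10*10^6) s = 1.2000 ms; t_prop = 200/200000 s = 1.0000 ms; subtotal = 2.2000 ms
End-to-end = 4.4000 + 5.2000 + 2.2000 = 11.8000 ms -> 11.800 ms (3 dp)

11.800


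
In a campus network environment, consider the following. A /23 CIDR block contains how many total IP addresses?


Given: CIDR prefix /23
Host bits = 32 - 23 = 9
Total addresses = 2^9 = 512

512


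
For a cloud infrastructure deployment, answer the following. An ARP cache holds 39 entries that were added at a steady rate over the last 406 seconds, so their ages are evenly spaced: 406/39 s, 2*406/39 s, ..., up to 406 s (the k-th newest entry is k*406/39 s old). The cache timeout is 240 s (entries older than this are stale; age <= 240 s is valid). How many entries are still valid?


Ages are k * 406/39 s for k = 1..39 (spacing = 10.4103 s).
Entry k is valid iff k * 406/39 <= 240 iff k <= 39 * 240 / 406 = 23.0542
n_valid = floor(23.0542) = 23
(n_stale = 39 - 23 = 16)

23


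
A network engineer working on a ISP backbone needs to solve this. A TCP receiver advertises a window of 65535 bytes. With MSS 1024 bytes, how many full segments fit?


Given: RWND = 65535 bytes, MSS = 1024 bytes
Full segments = floor(RWND / MSS)
Full segments = floor(65535 / 1024)
Full segments = floor(63.999) = 63

63


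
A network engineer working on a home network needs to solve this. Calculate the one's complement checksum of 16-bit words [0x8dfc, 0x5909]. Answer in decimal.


Given words: [0x8dfc, 0x5909]
Step 1: Sum all words
Raw sum = 36348 + 22793 = 59141
One's complement = ~59141 & 0xFFFF = 6394

6394


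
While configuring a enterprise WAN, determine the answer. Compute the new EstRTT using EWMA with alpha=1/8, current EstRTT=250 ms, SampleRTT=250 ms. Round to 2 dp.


Given: EstRTT = 250 ms, SampleRTT = 250 ms, alpha = 1/8
New EstRTT = (1 - alpha) * EstRTT + alpha * SampleRTT
(7/8) * 250 = 218.75
(1/8) * 250 = 31.25
New EstRTT = 218.75 + 31.25 = 250 ms -> 250.00 ms (2 dp)

250.00


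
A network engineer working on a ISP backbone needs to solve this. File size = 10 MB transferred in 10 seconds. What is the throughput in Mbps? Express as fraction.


Given: file = 10 MB, time = 10 s
File in Mb = 10 * 8 = 80 Mb
Throughput = 80 / 10 Mbps
Throughput = 8 Mbps

8


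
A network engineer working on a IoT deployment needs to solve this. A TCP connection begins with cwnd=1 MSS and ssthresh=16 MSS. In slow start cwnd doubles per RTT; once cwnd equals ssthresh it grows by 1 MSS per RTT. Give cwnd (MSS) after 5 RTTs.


RTT 0: cwnd = 1 MSS (initial)
RTT 1: cwnd = 2 MSS (slow start, doubled)
RTT 2: cwnd = 4 MSS (slow start, doubled)
RTT 3: cwnd = 8 MSS (slow start, doubled)
RTT 4: cwnd = 16 MSS (slow start, doubled)
RTT 5: cwnd = 17 MSS (congestion avoidance, +1)

17


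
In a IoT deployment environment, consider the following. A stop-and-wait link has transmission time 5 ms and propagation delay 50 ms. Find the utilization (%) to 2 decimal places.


Given: Ttrans = 5 ms, Tprop = 50 ms
RTT = 2 * Tprop = 2 * 50 = 100 ms
U = Ttrans / (Ttrans + RTT)
U = 5 / (5 + 100)
U = 5 / 105 = 0.047619
U% = 4.76%

4.76


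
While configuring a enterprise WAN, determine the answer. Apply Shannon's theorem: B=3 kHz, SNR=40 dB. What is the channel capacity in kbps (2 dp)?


Given: B = 3 kHz, SNR = 40 dB
SNR linear = 10^(40/10) = 10000
1 + SNR = 10001
log2(10001) = 13.2878566418
C = 3 * 1000 * 13.2878566418 = 39863.5699 bps
C = 39.863570 kbps -> 39.86 kbps (2 dp)

39.86


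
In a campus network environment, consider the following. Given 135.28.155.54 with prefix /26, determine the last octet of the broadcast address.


Given: IP = 135.28.155.54, prefix = /26
Host bits = 32 - 26 = 6
Network last octet = 54 AND mask = 0
Host part size = 2^6 - 1 = 63
Broadcast last octet = 0 OR 63 = 63

63


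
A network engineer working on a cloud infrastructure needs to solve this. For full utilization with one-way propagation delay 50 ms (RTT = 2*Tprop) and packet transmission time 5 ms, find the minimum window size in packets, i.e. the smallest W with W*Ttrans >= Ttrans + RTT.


Given: Ttrans = 5 ms, RTT = 100 ms (= 2 * Tprop, Tprop = 50 ms)
Time until first ACK returns = Ttrans + RTT = 5 + 100 = 105 ms
Need W * Ttrans >= Ttrans + RTT  ->  W >= (Ttrans + RTT) / Ttrans
(Ttrans + RTT) / Ttrans = 105 / 5 = 21
W_min = ceil(21) = 21

21


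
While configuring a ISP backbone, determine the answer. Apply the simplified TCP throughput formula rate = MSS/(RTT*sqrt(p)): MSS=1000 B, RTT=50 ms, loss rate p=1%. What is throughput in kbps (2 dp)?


Given: MSS = 1000 bytes, RTT = 50 ms, loss = 1%
RTT in seconds = 50 / 1000 = 0.05
Loss rate = 1% = 0.01
sqrt(loss) = sqrt(0.01) = 0.1
Throughput (bytes/s) = 1000 / (0.05 * 0.1) = 200000.0000
Throughput (kbps) = 200000.0000 * 8 / 1000 = 1600.000000 -> 1600.00 kbps (2 dp)

1600.00


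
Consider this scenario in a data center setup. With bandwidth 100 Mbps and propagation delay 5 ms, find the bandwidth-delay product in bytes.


Given: bandwidth = 100 Mbps, delay = 5 ms
BDP in bits = 100 * 10^6 * 5 / 1000
BDP in bits = 500000
BDP in bytes = 500000 / 8 = 62500

62500


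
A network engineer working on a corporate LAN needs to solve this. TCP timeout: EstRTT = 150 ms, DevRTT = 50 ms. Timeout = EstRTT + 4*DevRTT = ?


Given: EstRTT = 150 ms, DevRTT = 50 ms
Timeout = EstRTT + 4 * DevRTT
4 * DevRTT = 4 * 50 = 200
Timeout = 150 + 200 = 350 ms

350


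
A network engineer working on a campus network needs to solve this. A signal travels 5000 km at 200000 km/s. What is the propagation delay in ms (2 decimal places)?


Given: distance = 5000 km, speed = 200000 km/s
Delay = distance / speed = 5000 / 200000 seconds
Delay in ms = 5000 * 1000 / 200000
Delay = 25.0000 ms
Rounded to 2 dp = 25.00 ms

25.00


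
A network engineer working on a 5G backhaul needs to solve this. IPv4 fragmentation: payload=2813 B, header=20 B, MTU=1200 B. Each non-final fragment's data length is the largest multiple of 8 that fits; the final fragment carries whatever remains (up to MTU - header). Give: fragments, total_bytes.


Max data per non-final fragment = floor((MTU - header)/8)*8 = floor((1200 - 20)/8)*8 = floor(1180/8)*8 = 1176 B
Final fragment needs no 8-byte alignment: it can carry up to MTU - header = 1180 B
Non-final fragments needed = ceil((payload - 1180) / 1176) = ceil(1633/1176) = ceil(1.3886) = 2
Number of fragments = 2 + 1 = 3
Fragment sizes (data): 2 * 1176 B + 461 B (last, 461 <= 1180 OK)
Total bytes sent = payload + n_frags * header = 2813 + 3*20 = 2813 + 60 = 2873 B

3, 2873


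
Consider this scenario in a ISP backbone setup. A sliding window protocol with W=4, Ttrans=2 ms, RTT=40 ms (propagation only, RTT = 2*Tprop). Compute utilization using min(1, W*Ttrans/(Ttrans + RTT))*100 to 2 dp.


Given: W = 4, Ttrans = 2 ms, RTT = 40 ms (= 2 * Tprop, Tprop = 20 ms)
Cycle time = Ttrans + RTT = 2 + 40 = 42 ms (first packet sent until its ACK returns)
W * Ttrans = 4 * 2 = 8 ms of sending per cycle
W * Ttrans / (Ttrans + RTT) = 8 / 42 = 0.190476
U = min(1, 0.190476) = 0.190476
U% = 19.05%

19.05


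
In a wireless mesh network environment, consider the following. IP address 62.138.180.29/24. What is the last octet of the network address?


Given: IP = 62.138.180.29, prefix = /24
Subnet mask = 255.255.255.0
Last octet of IP: 29
Last octet of mask: 0
Network last octet = 29 AND 0 = 0

0


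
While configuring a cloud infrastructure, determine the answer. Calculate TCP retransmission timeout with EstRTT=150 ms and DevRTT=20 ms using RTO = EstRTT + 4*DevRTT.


Given: EstRTT = 150 ms, DevRTT = 20 ms
Timeout = EstRTT + 4 * DevRTT
4 * DevRTT = 4 * 20 = 80
Timeout = 150 + 80 = 230 ms

230
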